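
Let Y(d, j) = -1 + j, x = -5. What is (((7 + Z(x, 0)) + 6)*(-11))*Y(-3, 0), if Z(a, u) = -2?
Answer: 121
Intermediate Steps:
(((7 + Z(x, 0)) + 6)*(-11))*Y(-3, 0) = (((7 - 2) + 6)*(-11))*(-1 + 0) = ((5 + 6)*(-11))*(-1) = (11*(-11))*(-1) = -121*(-1) = 121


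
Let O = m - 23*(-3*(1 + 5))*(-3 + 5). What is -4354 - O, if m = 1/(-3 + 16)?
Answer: -67367/13 ≈ -5182.1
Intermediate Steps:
m = 1/13 ≈ 0.076923
O = 10765/13 (O = 1/13 - 23*(-3*(1 + 5))*(-3 + 5) = 1/13 - 23*(-3*6)*2 = 1/13 - (-414)*2 = 1/13 - 23*(-36) = 1/13 + 828 = 10765/13 ≈ 828.08)
-4354 - O = -4354 - 1*10765/13 = -4354 - 10765/13 = -67367/13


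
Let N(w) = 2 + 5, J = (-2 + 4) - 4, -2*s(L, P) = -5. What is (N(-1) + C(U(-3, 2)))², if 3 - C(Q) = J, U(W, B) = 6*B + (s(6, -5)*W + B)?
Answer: 144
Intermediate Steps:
s(L, P) = 5/2 (s(L, P) = -½*(-5) = 5/2)
J = -2 (J = 2 - 4 = -2)
U(W, B) = 7*B + 5*W/2 (U(W, B) = 6*B + (5*W/2 + B) = 6*B + (B + 5*W/2) = 7*B + 5*W/2)
N(w) = 7
C(Q) = 5 (C(Q) = 3 - 1*(-2) = 3 + 2 = 5)
(N(-1) + C(U(-3, 2)))² = (7 + 5)² = 12² = 144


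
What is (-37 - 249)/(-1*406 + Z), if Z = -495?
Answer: 286/901 ≈ 0.31743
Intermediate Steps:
(-37 - 249)/(-1*406 + Z) = (-37 - 249)/(-1*406 - 495) = -286/(-406 - 495) = -286/(-901) = -286*(-1/901) = 286/901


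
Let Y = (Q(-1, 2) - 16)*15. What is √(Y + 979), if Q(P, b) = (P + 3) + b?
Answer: √799 ≈ 28.267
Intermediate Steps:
Q(P, b) = 3 + P + b (Q(P, b) = (3 + P) + b = 3 + P + b)
Y = -180 (Y = ((3 - 1 + 2) - 16)*15 = (4 - 16)*15 = -12*15 = -180)
√(Y + 979) = √(-180 + 979) = √799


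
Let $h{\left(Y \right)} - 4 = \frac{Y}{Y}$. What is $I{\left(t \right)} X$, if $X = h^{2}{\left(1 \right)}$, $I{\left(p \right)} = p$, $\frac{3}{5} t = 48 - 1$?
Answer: $\frac{5875}{3} \approx 1958.3$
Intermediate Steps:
$h{\left(Y \right)} = 5$ ($h{\left(Y \right)} = 4 + \frac{Y}{Y} = 4 + 1 = 5$)
$t = \frac{235}{3}$ ($t = \frac{5 \left(48 - 1\right)}{3} = \frac{5}{3} \cdot 47 = \frac{235}{3} \approx 78.333$)
$X = 25$ ($X = 5^{2} = 25$)
$I{\left(t \right)} X = \frac{235}{3} \cdot 25 = \frac{5875}{3}$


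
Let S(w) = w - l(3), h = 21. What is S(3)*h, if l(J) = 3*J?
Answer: -126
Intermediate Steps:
S(w) = -9 + w (S(w) = w - 3*3 = w - 1*9 = w - 9 = -9 + w)
S(3)*h = (-9 + 3)*21 = -6*21 = -126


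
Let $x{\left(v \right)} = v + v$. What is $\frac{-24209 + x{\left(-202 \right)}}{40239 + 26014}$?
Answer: $- \frac{24613}{66253} \approx -0.3715$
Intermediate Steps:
$x{\left(v \right)} = 2 v$
$\frac{-24209 + x{\left(-202 \right)}}{40239 + 26014} = \frac{-24209 + 2 \left(-202\right)}{40239 + 26014} = \frac{-24209 - 404}{66253} = \left(-24613\right) \frac{1}{66253} = - \frac{24613}{66253}$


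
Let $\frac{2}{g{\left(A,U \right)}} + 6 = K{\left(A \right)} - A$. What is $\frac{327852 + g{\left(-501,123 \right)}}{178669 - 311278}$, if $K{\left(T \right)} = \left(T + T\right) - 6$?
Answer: $- \frac{168188074}{68028417} \approx -2.4723$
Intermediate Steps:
$K{\left(T \right)} = -6 + 2 T$ ($K{\left(T \right)} = 2 T - 6 = -6 + 2 T$)
$g{\left(A,U \right)} = \frac{2}{-12 + A}$ ($g{\left(A,U \right)} = \frac{2}{-6 + \left(\left(-6 + 2 A\right) - A\right)} = \frac{2}{-6 + \left(-6 + A\right)} = \frac{2}{-12 + A}$)
$\frac{327852 + g{\left(-501,123 \right)}}{178669 - 311278} = \frac{327852 + \frac{2}{-12 - 501}}{178669 - 311278} = \frac{327852 + \frac{2}{-513}}{-132609} = \left(327852 + 2 \left(- \frac{1}{513}\right)\right) \left(- \frac{1}{132609}\right) = \left(327852 - \frac{2}{513}\right) \left(- \frac{1}{132609}\right) = \frac{168188074}{513} \left(- \frac{1}{132609}\right) = - \frac{168188074}{68028417}$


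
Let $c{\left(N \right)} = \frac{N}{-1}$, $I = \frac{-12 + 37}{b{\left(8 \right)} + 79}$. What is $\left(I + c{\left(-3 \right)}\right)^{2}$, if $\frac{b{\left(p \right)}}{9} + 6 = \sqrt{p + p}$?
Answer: $\frac{43264}{3721} \approx 11.627$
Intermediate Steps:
$b{\left(p \right)} = -54 + 9 \sqrt{2} \sqrt{p}$ ($b{\left(p \right)} = -54 + 9 \sqrt{p + p} = -54 + 9 \sqrt{2 p} = -54 + 9 \sqrt{2} \sqrt{p}$)
$I = \frac{25}{61}$ ($I = \frac{-12 + 37}{\left(-54 + 9 \sqrt{2} \sqrt{8}\right) + 79} = \frac{25}{\left(-54 + 9 \sqrt{2} \cdot 2 \sqrt{2}\right) + 79} = \frac{25}{\left(-54 + 36\right) + 79} = \frac{25}{-18 + 79} = \frac{25}{61} \approx 0.40984$)
$c{\left(N \right)} = - N$ ($c{\left(N \right)} = N \left(-1\right) = - N$)
$\left(I + c{\left(-3 \right)}\right)^{2} = \left(\frac{25}{61} - -3\right)^{2} = \left(\frac{25}{61} + 3\right)^{2} = \left(\frac{208}{61}\right)^{2} = \frac{43264}{3721}$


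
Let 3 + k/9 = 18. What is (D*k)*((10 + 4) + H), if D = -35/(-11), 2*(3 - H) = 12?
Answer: 4725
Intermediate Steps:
k = 135 (k = -27 + 9*18 = -27 + 162 = 135)
H = -3 (H = 3 - 1/2*12 = 3 - 6 = -3)
D = 35/11 (D = -35*(-1/11) = 35/11 ≈ 3.1818)
(D*k)*((10 + 4) + H) = ((35/11)*135)*((10 + 4) - 3) = 4725*(14 - 3)/11 = (4725/11)*11 = 4725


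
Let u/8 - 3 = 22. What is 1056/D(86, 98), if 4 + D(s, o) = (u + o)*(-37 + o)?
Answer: 176/3029 ≈ 0.058105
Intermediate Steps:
u = 200 (u = 24 + 8*22 = 24 + 176 = 200)
D(s, o) = -4 + (-37 + o)*(200 + o) (D(s, o) = -4 + (200 + o)*(-37 + o) = -4 + (-37 + o)*(200 + o))
1056/D(86, 98) = 1056/(-7404 + 98**2 + 163*98) = 1056/(-7404 + 9604 + 15974) = 1056/18174 = 1056*(1/18174) = 176/3029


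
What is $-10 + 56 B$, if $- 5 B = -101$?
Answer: $\frac{5606}{5} \approx 1121.2$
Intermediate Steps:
$B = \frac{101}{5}$ ($B = \left(- \frac{1}{5}\right) \left(-101\right) = \frac{101}{5} \approx 20.2$)
$-10 + 56 B = -10 + 56 \cdot \frac{101}{5} = -10 + \frac{5656}{5} = \frac{5606}{5}$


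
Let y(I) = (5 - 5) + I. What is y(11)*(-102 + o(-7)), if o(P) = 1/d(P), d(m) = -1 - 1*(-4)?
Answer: -3355/3 ≈ -1118.3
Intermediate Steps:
d(m) = 3 (d(m) = -1 + 4 = 3)
y(I) = I (y(I) = 0 + I = I)
o(P) = 1/3
y(11)*(-102 + o(-7)) = 11*(-102 + 1/3) = 11*(-305/3) = -3355/3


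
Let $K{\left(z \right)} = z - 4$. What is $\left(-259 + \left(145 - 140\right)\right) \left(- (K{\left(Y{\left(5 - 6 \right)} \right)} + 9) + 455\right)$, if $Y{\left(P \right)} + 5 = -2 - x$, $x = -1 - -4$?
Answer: $-116840$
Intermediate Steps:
$x = 3$ ($x = -1 + 4 = 3$)
$Y{\left(P \right)} = -10$ ($Y{\left(P \right)} = -5 - 5 = -10$)
$K{\left(z \right)} = -4 + z$
$\left(-259 + \left(145 - 140\right)\right) \left(- (K{\left(Y{\left(5 - 6 \right)} \right)} + 9) + 455\right) = \left(-259 + \left(145 - 140\right)\right) \left(- (\left(-4 - 10\right) + 9) + 455\right) = \left(-259 + 5\right) \left(- (-14 + 9) + 455\right) = - 254 \left(\left(-1\right) \left(-5\right) + 455\right) = - 254 \left(5 + 455\right) = \left(-254\right) 460 = -116840$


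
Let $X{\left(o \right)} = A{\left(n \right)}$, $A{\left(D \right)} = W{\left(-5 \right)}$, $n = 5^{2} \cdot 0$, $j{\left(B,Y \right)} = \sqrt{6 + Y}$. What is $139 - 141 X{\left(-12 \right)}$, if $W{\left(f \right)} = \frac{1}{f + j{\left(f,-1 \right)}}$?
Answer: $\frac{697}{4} + \frac{141 \sqrt{5}}{20} \approx 190.01$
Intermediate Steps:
$W{\left(f \right)} = \frac{1}{f + \sqrt{5}}$ ($W{\left(f \right)} = \frac{1}{f + \sqrt{6 - 1}} = \frac{1}{f + \sqrt{5}}$)
$n = 0$ ($n = 25 \cdot 0 = 0$)
$A{\left(D \right)} = \frac{1}{-5 + \sqrt{5}}$
$X{\left(o \right)} = - \frac{1}{4} - \frac{\sqrt{5}}{20}$
$139 - 141 X{\left(-12 \right)} = 139 - 141 \left(- \frac{1}{4} - \frac{\sqrt{5}}{20}\right) = 139 + \left(\frac{141}{4} + \frac{141 \sqrt{5}}{20}\right) = \frac{697}{4} + \frac{141 \sqrt{5}}{20}$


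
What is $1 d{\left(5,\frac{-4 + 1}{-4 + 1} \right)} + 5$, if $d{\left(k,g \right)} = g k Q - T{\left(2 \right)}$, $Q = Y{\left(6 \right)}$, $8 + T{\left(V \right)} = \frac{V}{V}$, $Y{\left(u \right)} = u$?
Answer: $42$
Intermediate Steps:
$T{\left(V \right)} = -7$ ($T{\left(V \right)} = -8 + \frac{V}{V} = -8 + 1 = -7$)
$Q = 6$
$d{\left(k,g \right)} = 7 + 6 g k$ ($d{\left(k,g \right)} = g k 6 - -7 = 6 g k + 7 = 7 + 6 g k$)
$1 d{\left(5,\frac{-4 + 1}{-4 + 1} \right)} + 5 = 1 \left(7 + 6 \frac{-4 + 1}{-4 + 1} \cdot 5\right) + 5 = 1 \left(7 + 6 \left(- \frac{3}{-3}\right) 5\right) + 5 = 1 \left(7 + 6 \left(\left(-3\right) \left(- \frac{1}{3}\right)\right) 5\right) + 5 = 1 \left(7 + 6 \cdot 1 \cdot 5\right) + 5 = 1 \left(7 + 30\right) + 5 = 1 \cdot 37 + 5 = 37 + 5 = 42$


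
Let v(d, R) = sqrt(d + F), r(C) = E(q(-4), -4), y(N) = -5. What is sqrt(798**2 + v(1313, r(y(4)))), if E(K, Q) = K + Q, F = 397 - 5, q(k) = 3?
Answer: sqrt(636804 + sqrt(1705)) ≈ 798.03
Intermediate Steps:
F = 392
r(C) = -1 (r(C) = 3 - 4 = -1)
v(d, R) = sqrt(392 + d) (v(d, R) = sqrt(d + 392) = sqrt(392 + d))
sqrt(798**2 + v(1313, r(y(4)))) = sqrt(798**2 + sqrt(392 + 1313)) = sqrt(636804 + sqrt(1705))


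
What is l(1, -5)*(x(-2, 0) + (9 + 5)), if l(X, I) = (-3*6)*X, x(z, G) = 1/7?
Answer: -1782/7 ≈ -254.57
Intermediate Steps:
x(z, G) = ⅐
l(X, I) = -18*X
l(1, -5)*(x(-2, 0) + (9 + 5)) = (-18*1)*(⅐ + (9 + 5)) = -18*(⅐ + 14) = -18*99/7 = -1782/7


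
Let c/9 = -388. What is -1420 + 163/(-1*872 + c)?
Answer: -6197043/4364 ≈ -1420.0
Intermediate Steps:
c = -3492 (c = 9*(-388) = -3492)
-1420 + 163/(-1*872 + c) = -1420 + 163/(-1*872 - 3492) = -1420 + 163/(-872 - 3492) = -1420 + 163/(-4364) = -1420 + 163*(-1/4364) = -1420 - 163/4364 = -6197043/4364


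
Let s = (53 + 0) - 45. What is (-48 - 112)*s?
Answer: -1280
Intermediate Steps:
s = 8 (s = 53 - 45 = 8)
(-48 - 112)*s = (-48 - 112)*8 = -160*8 = -1280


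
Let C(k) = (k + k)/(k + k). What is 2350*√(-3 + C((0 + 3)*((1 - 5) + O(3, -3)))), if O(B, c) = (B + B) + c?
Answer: 2350*I*√2 ≈ 3323.4*I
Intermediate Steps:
O(B, c) = c + 2*B (O(B, c) = 2*B + c = c + 2*B)
C(k) = 1 (C(k) = (2*k)/((2*k)) = (2*k)*(1/(2*k)) = 1)
2350*√(-3 + C((0 + 3)*((1 - 5) + O(3, -3)))) = 2350*√(-3 + 1) = 2350*√(-2) = 2350*(I*√2) = 2350*I*√2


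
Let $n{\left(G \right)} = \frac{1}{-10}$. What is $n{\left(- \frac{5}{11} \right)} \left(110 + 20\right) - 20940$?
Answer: $-20953$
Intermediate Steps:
$n{\left(G \right)} = - \frac{1}{10}$
$n{\left(- \frac{5}{11} \right)} \left(110 + 20\right) - 20940 = - \frac{110 + 20}{10} - 20940 = \left(- \frac{1}{10}\right) 130 - 20940 = -13 - 20940 = -20953$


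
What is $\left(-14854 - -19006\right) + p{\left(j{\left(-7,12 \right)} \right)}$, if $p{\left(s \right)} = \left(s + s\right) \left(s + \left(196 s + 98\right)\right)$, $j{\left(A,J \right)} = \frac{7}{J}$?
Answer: $\frac{316829}{72} \approx 4400.4$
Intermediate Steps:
$p{\left(s \right)} = 2 s \left(98 + 197 s\right)$ ($p{\left(s \right)} = 2 s \left(s + \left(98 + 196 s\right)\right) = 2 s \left(98 + 197 s\right)$)
$\left(-14854 - -19006\right) + p{\left(j{\left(-7,12 \right)} \right)} = \left(-14854 - -19006\right) + 2 \cdot \frac{7}{12} \left(98 + 197 \cdot \frac{7}{12}\right) = \left(-14854 + 19006\right) + 2 \cdot 7 \cdot \frac{1}{12} \left(98 + 197 \cdot 7 \cdot \frac{1}{12}\right) = 4152 + 2 \cdot \frac{7}{12} \left(98 + 197 \cdot \frac{7}{12}\right) = 4152 + 2 \cdot \frac{7}{12} \left(98 + \frac{1379}{12}\right) = 4152 + 2 \cdot \frac{7}{12} \cdot \frac{2555}{12} = 4152 + \frac{17885}{72} = \frac{316829}{72}$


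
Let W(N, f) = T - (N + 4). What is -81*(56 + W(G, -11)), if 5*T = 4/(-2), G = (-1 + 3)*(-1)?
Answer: -21708/5 ≈ -4341.6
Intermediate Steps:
G = -2 (G = 2*(-1) = -2)
T = -⅖ (T = (4/(-2))/5 = (4*(-½))/5 = (⅕)*(-2) = -⅖ ≈ -0.40000)
W(N, f) = -22/5 - N (W(N, f) = -⅖ - (N + 4) = -⅖ - (4 + N) = -⅖ + (-4 - N) = -22/5 - N)
-81*(56 + W(G, -11)) = -81*(56 + (-22/5 - 1*(-2))) = -81*(56 + (-22/5 + 2)) = -81*(56 - 12/5) = -81*268/5 = -21708/5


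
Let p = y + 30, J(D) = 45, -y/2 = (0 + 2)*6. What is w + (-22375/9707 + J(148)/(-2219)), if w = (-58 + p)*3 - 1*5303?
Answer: -117636035287/21539833 ≈ -5461.3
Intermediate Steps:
y = -24 (y = -2*(0 + 2)*6 = -4*6 = -2*12 = -24)
p = 6 (p = -24 + 30 = 6)
w = -5459 (w = (-58 + 6)*3 - 1*5303 = -52*3 - 5303 = -156 - 5303 = -5459)
w + (-22375/9707 + J(148)/(-2219)) = -5459 + (-22375/9707 + 45/(-2219)) = -5459 + (-22375*1/9707 + 45*(-1/2219)) = -5459 + (-22375/9707 - 45/2219) = -5459 - 50086940/21539833 = -117636035287/21539833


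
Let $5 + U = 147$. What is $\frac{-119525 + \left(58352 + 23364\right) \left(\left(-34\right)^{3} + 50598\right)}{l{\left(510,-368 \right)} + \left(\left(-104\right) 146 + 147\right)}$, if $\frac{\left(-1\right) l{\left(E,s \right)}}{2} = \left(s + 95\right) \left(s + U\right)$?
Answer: $- \frac{922780979}{138433} \approx -6665.9$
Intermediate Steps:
$U = 142$ ($U = -5 + 147 = 142$)
$l{\left(E,s \right)} = - 2 \left(95 + s\right) \left(142 + s\right)$ ($l{\left(E,s \right)} = - 2 \left(s + 95\right) \left(s + 142\right) = - 2 \left(95 + s\right) \left(142 + s\right)$)
$\frac{-119525 + \left(58352 + 23364\right) \left(\left(-34\right)^{3} + 50598\right)}{l{\left(510,-368 \right)} + \left(\left(-104\right) 146 + 147\right)} = \frac{-119525 + \left(58352 + 23364\right) \left(\left(-34\right)^{3} + 50598\right)}{\left(-26980 - -174432 - 2 \left(-368\right)^{2}\right) + \left(\left(-104\right) 146 + 147\right)} = \frac{-119525 + 81716 \left(-39304 + 50598\right)}{\left(-26980 + 174432 - 270848\right) + \left(-15184 + 147\right)} = \frac{-119525 + 81716 \cdot 11294}{\left(-26980 + 174432 - 270848\right) - 15037} = \frac{-119525 + 922900504}{-123396 - 15037} = \frac{922780979}{-138433} = 922780979 \left(- \frac{1}{138433}\right) = - \frac{922780979}{138433}$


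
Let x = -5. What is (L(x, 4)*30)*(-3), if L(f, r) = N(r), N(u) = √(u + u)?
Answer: -180*√2 ≈ -254.56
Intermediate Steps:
N(u) = √2*√u (N(u) = √(2*u) = √2*√u)
L(f, r) = √2*√r
(L(x, 4)*30)*(-3) = ((√2*√4)*30)*(-3) = ((√2*2)*30)*(-3) = ((2*√2)*30)*(-3) = (60*√2)*(-3) = -180*√2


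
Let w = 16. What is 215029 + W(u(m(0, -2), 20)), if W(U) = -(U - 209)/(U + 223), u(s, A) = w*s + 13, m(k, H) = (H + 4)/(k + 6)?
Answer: 38920392/181 ≈ 2.1503e+5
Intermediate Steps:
m(k, H) = (4 + H)/(6 + k)
u(s, A) = 13 + 16*s (u(s, A) = 16*s + 13 = 13 + 16*s)
W(U) = -(-209 + U)/(223 + U)
215029 + W(u(m(0, -2), 20)) = 215029 + (209 - (13 + 16*((4 - 2)/(6 + 0))))/(223 + (13 + 16*((4 - 2)/(6 + 0)))) = 215029 + (209 - (13 + 16*(2/6)))/(223 + (13 + 16*(2/6))) = 215029 + (209 - (13 + 16*((⅙)*2)))/(223 + (13 + 16*((⅙)*2))) = 215029 + (209 - (13 + 16*(⅓)))/(223 + (13 + 16*(⅓))) = 215029 + (209 - (13 + 16/3))/(223 + (13 + 16/3)) = 215029 + (209 - 1*55/3)/(223 + 55/3) = 215029 + (209 - 55/3)/(724/3) = 215029 + (3/724)*(572/3) = 215029 + 143/181 = 38920392/181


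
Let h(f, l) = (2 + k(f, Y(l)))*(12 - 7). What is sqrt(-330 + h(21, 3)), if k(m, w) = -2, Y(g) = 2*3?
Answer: I*sqrt(330) ≈ 18.166*I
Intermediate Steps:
Y(g) = 6
h(f, l) = 0 (h(f, l) = (2 - 2)*(12 - 7) = 0*5 = 0)
sqrt(-330 + h(21, 3)) = sqrt(-330 + 0) = sqrt(-330) = I*sqrt(330)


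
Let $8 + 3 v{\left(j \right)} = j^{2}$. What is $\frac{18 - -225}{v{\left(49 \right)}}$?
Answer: $\frac{729}{2393} \approx 0.30464$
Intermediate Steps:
$v{\left(j \right)} = - \frac{8}{3} + \frac{j^{2}}{3}$
$\frac{18 - -225}{v{\left(49 \right)}} = \frac{18 - -225}{- \frac{8}{3} + \frac{49^{2}}{3}} = \frac{18 + 225}{- \frac{8}{3} + \frac{1}{3} \cdot 2401} = \frac{243}{- \frac{8}{3} + \frac{2401}{3}} = \frac{243}{\frac{2393}{3}} = 243 \cdot \frac{3}{2393} = \frac{729}{2393}$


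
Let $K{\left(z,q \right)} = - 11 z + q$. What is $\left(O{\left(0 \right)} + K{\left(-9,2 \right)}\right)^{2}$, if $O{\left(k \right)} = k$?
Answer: $10201$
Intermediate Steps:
$K{\left(z,q \right)} = q - 11 z$
$\left(O{\left(0 \right)} + K{\left(-9,2 \right)}\right)^{2} = \left(0 + \left(2 - -99\right)\right)^{2} = \left(0 + \left(2 + 99\right)\right)^{2} = \left(0 + 101\right)^{2} = 101^{2} = 10201$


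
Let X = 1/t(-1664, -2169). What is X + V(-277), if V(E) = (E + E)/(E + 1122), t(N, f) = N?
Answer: -70977/108160 ≈ -0.65622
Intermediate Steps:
V(E) = 2*E/(1122 + E) (V(E) = (2*E)/(1122 + E) = 2*E/(1122 + E))
X = -1/1664 (X = 1/(-1664) = -1/1664 ≈ -0.00060096)
X + V(-277) = -1/1664 + 2*(-277)/(1122 - 277) = -1/1664 + 2*(-277)/845 = -1/1664 + 2*(-277)*(1/845) = -1/1664 - 554/845 = -70977/108160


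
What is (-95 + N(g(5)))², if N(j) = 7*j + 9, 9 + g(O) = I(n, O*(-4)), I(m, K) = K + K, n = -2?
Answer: 184041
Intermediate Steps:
I(m, K) = 2*K
g(O) = -9 - 8*O (g(O) = -9 + 2*(O*(-4)) = -9 + 2*(-4*O) = -9 - 8*O)
N(j) = 9 + 7*j
(-95 + N(g(5)))² = (-95 + (9 + 7*(-9 - 8*5)))² = (-95 + (9 + 7*(-9 - 40)))² = (-95 + (9 + 7*(-49)))² = (-95 + (9 - 343))² = (-95 - 334)² = (-429)² = 184041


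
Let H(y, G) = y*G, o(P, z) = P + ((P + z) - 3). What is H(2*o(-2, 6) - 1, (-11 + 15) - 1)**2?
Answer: 81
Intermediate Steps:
o(P, z) = -3 + z + 2*P (o(P, z) = P + (-3 + P + z) = -3 + z + 2*P)
H(y, G) = G*y
H(2*o(-2, 6) - 1, (-11 + 15) - 1)**2 = (((-11 + 15) - 1)*(2*(-3 + 6 + 2*(-2)) - 1))**2 = ((4 - 1)*(2*(-3 + 6 - 4) - 1))**2 = (3*(2*(-1) - 1))**2 = (3*(-2 - 1))**2 = (3*(-3))**2 = (-9)**2 = 81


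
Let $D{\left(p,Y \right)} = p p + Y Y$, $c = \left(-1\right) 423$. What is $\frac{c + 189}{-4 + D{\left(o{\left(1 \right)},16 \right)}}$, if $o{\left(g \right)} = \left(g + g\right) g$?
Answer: $- \frac{117}{128} \approx -0.91406$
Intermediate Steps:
$o{\left(g \right)} = 2 g^{2}$ ($o{\left(g \right)} = 2 g g = 2 g^{2}$)
$c = -423$
$D{\left(p,Y \right)} = Y^{2} + p^{2}$ ($D{\left(p,Y \right)} = p^{2} + Y^{2} = Y^{2} + p^{2}$)
$\frac{c + 189}{-4 + D{\left(o{\left(1 \right)},16 \right)}} = \frac{-423 + 189}{-4 + \left(16^{2} + \left(2 \cdot 1^{2}\right)^{2}\right)} = - \frac{234}{-4 + \left(256 + \left(2 \cdot 1\right)^{2}\right)} = - \frac{234}{-4 + \left(256 + 2^{2}\right)} = - \frac{234}{-4 + \left(256 + 4\right)} = - \frac{234}{-4 + 260} = - \frac{234}{256} = \left(-234\right) \frac{1}{256} = - \frac{117}{128}$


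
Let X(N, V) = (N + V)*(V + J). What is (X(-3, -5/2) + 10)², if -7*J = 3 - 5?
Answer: 385641/784 ≈ 491.89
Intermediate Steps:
J = 2/7 (J = -(3 - 5)/7 = -⅐*(-2) = 2/7 ≈ 0.28571)
X(N, V) = (2/7 + V)*(N + V) (X(N, V) = (N + V)*(V + 2/7) = (N + V)*(2/7 + V) = (2/7 + V)*(N + V))
(X(-3, -5/2) + 10)² = (((-5/2)² + (2/7)*(-3) + 2*(-5/2)/7 - (-15)/2) + 10)² = (((-5*½)² - 6/7 + 2*(-5*½)/7 - (-15)/2) + 10)² = (((-5/2)² - 6/7 + (2/7)*(-5/2) - 3*(-5/2)) + 10)² = ((25/4 - 6/7 - 5/7 + 15/2) + 10)² = (341/28 + 10)² = (621/28)² = 385641/784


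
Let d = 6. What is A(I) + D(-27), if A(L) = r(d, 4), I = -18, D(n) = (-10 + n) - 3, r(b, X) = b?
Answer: -34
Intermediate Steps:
D(n) = -13 + n
A(L) = 6
A(I) + D(-27) = 6 + (-13 - 27) = 6 - 40 = -34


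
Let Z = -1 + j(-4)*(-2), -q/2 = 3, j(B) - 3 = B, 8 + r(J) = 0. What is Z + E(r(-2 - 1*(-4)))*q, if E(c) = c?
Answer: 49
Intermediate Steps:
r(J) = -8 (r(J) = -8 + 0 = -8)
j(B) = 3 + B
q = -6 (q = -2*3 = -6)
Z = 1 (Z = -1 + (3 - 4)*(-2) = -1 - 1*(-2) = -1 + 2 = 1)
Z + E(r(-2 - 1*(-4)))*q = 1 - 8*(-6) = 1 + 48 = 49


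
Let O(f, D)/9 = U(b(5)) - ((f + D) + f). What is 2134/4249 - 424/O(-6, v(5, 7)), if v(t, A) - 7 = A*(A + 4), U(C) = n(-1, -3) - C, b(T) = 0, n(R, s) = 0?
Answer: 398051/344169 ≈ 1.1566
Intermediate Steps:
U(C) = -C (U(C) = 0 - C = -C)
v(t, A) = 7 + A*(4 + A) (v(t, A) = 7 + A*(A + 4) = 7 + A*(4 + A))
O(f, D) = -18*f - 9*D (O(f, D) = 9*(-1*0 - ((f + D) + f)) = 9*(0 - ((D + f) + f)) = 9*(0 - (D + 2*f)) = 9*(0 + (-D - 2*f)) = 9*(-D - 2*f) = -18*f - 9*D)
2134/4249 - 424/O(-6, v(5, 7)) = 2134/4249 - 424/(-18*(-6) - 9*(7 + 7² + 4*7)) = 2134*(1/4249) - 424/(108 - 9*(7 + 49 + 28)) = 2134/4249 - 424/(108 - 9*84) = 2134/4249 - 424/(108 - 756) = 2134/4249 - 424/(-648) = 2134/4249 - 424*(-1/648) = 2134/4249 + 53/81 = 398051/344169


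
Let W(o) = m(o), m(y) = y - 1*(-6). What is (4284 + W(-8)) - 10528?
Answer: -6246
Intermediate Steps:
m(y) = 6 + y (m(y) = y + 6 = 6 + y)
W(o) = 6 + o
(4284 + W(-8)) - 10528 = (4284 + (6 - 8)) - 10528 = (4284 - 2) - 10528 = 4282 - 10528 = -6246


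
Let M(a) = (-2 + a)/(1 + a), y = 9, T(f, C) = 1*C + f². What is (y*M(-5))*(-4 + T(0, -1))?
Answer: -315/4 ≈ -78.750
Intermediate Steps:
T(f, C) = C + f²
M(a) = (-2 + a)/(1 + a)
(y*M(-5))*(-4 + T(0, -1)) = (9*((-2 - 5)/(1 - 5)))*(-4 + (-1 + 0²)) = (9*(-7/(-4)))*(-4 + (-1 + 0)) = (9*(-¼*(-7)))*(-4 - 1) = (9*(7/4))*(-5) = (63/4)*(-5) = -315/4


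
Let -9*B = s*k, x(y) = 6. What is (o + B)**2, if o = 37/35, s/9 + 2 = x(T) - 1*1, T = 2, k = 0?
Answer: 1369/1225 ≈ 1.1176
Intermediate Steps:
s = 27 (s = -18 + 9*(6 - 1*1) = -18 + 9*(6 - 1) = -18 + 9*5 = -18 + 45 = 27)
B = 0 (B = -3*0 = -1/9*0 = 0)
o = 37/35 (o = 37*(1/35) = 37/35 ≈ 1.0571)
(o + B)**2 = (37/35 + 0)**2 = (37/35)**2 = 1369/1225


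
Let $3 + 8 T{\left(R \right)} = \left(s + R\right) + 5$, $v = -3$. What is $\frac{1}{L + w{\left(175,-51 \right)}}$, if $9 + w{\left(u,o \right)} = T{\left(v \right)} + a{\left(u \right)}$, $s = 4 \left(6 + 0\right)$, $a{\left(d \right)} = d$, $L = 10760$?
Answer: $\frac{8}{87431} \approx 9.1501 \cdot 10^{-5}$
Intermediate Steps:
$s = 24$ ($s = 4 \cdot 6 = 24$)
$T{\left(R \right)} = \frac{13}{4} + \frac{R}{8}$ ($T{\left(R \right)} = - \frac{3}{8} + \frac{\left(24 + R\right) + 5}{8} = - \frac{3}{8} + \frac{29 + R}{8} = - \frac{3}{8} + \left(\frac{29}{8} + \frac{R}{8}\right) = \frac{13}{4} + \frac{R}{8}$)
$w{\left(u,o \right)} = - \frac{49}{8} + u$ ($w{\left(u,o \right)} = -9 + \left(\left(\frac{13}{4} + \frac{1}{8} \left(-3\right)\right) + u\right) = -9 + \left(\left(\frac{13}{4} - \frac{3}{8}\right) + u\right) = -9 + \left(\frac{23}{8} + u\right) = - \frac{49}{8} + u$)
$\frac{1}{L + w{\left(175,-51 \right)}} = \frac{1}{10760 + \left(- \frac{49}{8} + 175\right)} = \frac{1}{10760 + \frac{1351}{8}} = \frac{1}{\frac{87431}{8}} = \frac{8}{87431}$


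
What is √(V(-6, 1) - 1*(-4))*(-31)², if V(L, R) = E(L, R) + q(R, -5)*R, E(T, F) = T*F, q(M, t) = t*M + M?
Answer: 961*I*√6 ≈ 2354.0*I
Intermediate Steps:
q(M, t) = M + M*t (q(M, t) = M*t + M = M + M*t)
E(T, F) = F*T
V(L, R) = -4*R² + L*R (V(L, R) = R*L + (R*(1 - 5))*R = L*R + (R*(-4))*R = L*R + (-4*R)*R = L*R - 4*R² = -4*R² + L*R)
√(V(-6, 1) - 1*(-4))*(-31)² = √(1*(-6 - 4*1) - 1*(-4))*(-31)² = √(1*(-6 - 4) + 4)*961 = √(1*(-10) + 4)*961 = √(-10 + 4)*961 = √(-6)*961 = (I*√6)*961 = 961*I*√6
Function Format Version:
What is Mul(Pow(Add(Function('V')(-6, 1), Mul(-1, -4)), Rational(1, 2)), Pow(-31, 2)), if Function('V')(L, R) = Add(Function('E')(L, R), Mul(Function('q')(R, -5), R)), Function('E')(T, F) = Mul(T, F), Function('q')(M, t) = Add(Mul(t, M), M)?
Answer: Mul(961, I, Pow(6, Rational(1, 2))) ≈ Mul(2354.0, I)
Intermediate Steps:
Function('q')(M, t) = Add(M, Mul(M, t)) (Function('q')(M, t) = Add(Mul(M, t), M) = Add(M, Mul(M, t)))
Function('E')(T, F) = Mul(F, T)
Function('V')(L, R) = Add(Mul(-4, Pow(R, 2)), Mul(L, R)) (Function('V')(L, R) = Add(Mul(R, L), Mul(Mul(R, Add(1, -5)), R)) = Add(Mul(L, R), Mul(Mul(R, -4), R)) = Add(Mul(L, R), Mul(Mul(-4, R), R)) = Add(Mul(L, R), Mul(-4, Pow(R, 2))) = Add(Mul(-4, Pow(R, 2)), Mul(L, R)))
Mul(Pow(Add(Function('V')(-6, 1), Mul(-1, -4)), Rational(1, 2)), Pow(-31, 2)) = Mul(Pow(Add(Mul(1, Add(-6, Mul(-4, 1))), Mul(-1, -4)), Rational(1, 2)), Pow(-31, 2)) = Mul(Pow(Add(Mul(1, Add(-6, -4)), 4), Rational(1, 2)), 961) = Mul(Pow(Add(Mul(1, -10), 4), Rational(1, 2)), 961) = Mul(Pow(Add(-10, 4), Rational(1, 2)), 961) = Mul(Pow(-6, Rational(1, 2)), 961) = Mul(Mul(I, Pow(6, Rational(1, 2))), 961) = Mul(961, I, Pow(6, Rational(1, 2)))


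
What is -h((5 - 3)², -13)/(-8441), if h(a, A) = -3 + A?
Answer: -16/8441 ≈ -0.0018955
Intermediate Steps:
-h((5 - 3)², -13)/(-8441) = -(-3 - 13)/(-8441) = -1*(-16)*(-1/8441) = 16*(-1/8441) = -16/8441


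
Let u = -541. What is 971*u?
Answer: -525311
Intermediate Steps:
971*u = 971*(-541) = -525311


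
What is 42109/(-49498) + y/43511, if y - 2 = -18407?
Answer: -2743215389/2153707478 ≈ -1.2737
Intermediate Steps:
y = -18405 (y = 2 - 18407 = -18405)
42109/(-49498) + y/43511 = 42109/(-49498) - 18405/43511 = 42109*(-1/49498) - 18405*1/43511 = -42109/49498 - 18405/43511 = -2743215389/2153707478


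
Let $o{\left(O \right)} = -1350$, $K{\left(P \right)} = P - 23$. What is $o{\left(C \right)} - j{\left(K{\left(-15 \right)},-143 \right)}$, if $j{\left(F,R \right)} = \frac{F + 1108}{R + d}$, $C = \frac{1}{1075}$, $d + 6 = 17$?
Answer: $- \frac{88565}{66} \approx -1341.9$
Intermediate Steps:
$d = 11$ ($d = -6 + 17 = 11$)
$K{\left(P \right)} = -23 + P$ ($K{\left(P \right)} = P - 23 = -23 + P$)
$C = \frac{1}{1075} \approx 0.00093023$
$j{\left(F,R \right)} = \frac{1108 + F}{11 + R}$ ($j{\left(F,R \right)} = \frac{F + 1108}{R + 11} = \frac{1108 + F}{11 + R}$)
$o{\left(C \right)} - j{\left(K{\left(-15 \right)},-143 \right)} = -1350 - \frac{1108 - 38}{11 - 143} = -1350 - \frac{1108 - 38}{-132} = -1350 - \left(- \frac{1}{132}\right) 1070 = -1350 - - \frac{535}{66} = -1350 + \frac{535}{66} = - \frac{88565}{66}$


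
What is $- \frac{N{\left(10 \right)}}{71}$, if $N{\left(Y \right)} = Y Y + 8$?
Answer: $- \frac{108}{71} \approx -1.5211$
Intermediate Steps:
$N{\left(Y \right)} = 8 + Y^{2}$ ($N{\left(Y \right)} = Y^{2} + 8 = 8 + Y^{2}$)
$- \frac{N{\left(10 \right)}}{71} = - \frac{8 + 10^{2}}{71} = - \frac{8 + 100}{71} = - \frac{108}{71}$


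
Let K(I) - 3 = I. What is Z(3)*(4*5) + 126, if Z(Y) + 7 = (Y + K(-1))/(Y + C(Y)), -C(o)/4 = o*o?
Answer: -562/33 ≈ -17.030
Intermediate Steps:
K(I) = 3 + I
C(o) = -4*o² (C(o) = -4*o*o = -4*o²)
Z(Y) = -7 + (2 + Y)/(Y - 4*Y²) (Z(Y) = -7 + (Y + (3 - 1))/(Y - 4*Y²) = -7 + (Y + 2)/(Y - 4*Y²) = -7 + (2 + Y)/(Y - 4*Y²))
Z(3)*(4*5) + 126 = (2*(-1 - 14*3² + 3*3)/(3*(-1 + 4*3)))*(4*5) + 126 = (2*(⅓)*(-1 - 14*9 + 9)/(-1 + 12))*20 + 126 = (2*(⅓)*(-1 - 126 + 9)/11)*20 + 126 = (2*(⅓)*(1/11)*(-118))*20 + 126 = -236/33*20 + 126 = -4720/33 + 126 = -562/33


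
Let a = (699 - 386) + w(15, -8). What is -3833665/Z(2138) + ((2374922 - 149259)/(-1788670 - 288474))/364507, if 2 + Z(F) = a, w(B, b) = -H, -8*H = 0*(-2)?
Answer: -263872391576633683/21406229746408 ≈ -12327.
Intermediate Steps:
H = 0 (H = -0*(-2) = -⅛*0 = 0)
w(B, b) = 0 (w(B, b) = -1*0 = 0)
a = 313 (a = (699 - 386) + 0 = 313 + 0 = 313)
Z(F) = 311 (Z(F) = -2 + 313 = 311)
-3833665/Z(2138) + ((2374922 - 149259)/(-1788670 - 288474))/364507 = -3833665/311 + ((2374922 - 149259)/(-1788670 - 288474))/364507 = -3833665*1/311 + (2225663/(-2077144))*(1/364507) = -3833665/311 + (2225663*(-1/2077144))*(1/364507) = -3833665/311 - 2225663/2077144*1/364507 = -3833665/311 - 202333/68830320728 = -263872391576633683/21406229746408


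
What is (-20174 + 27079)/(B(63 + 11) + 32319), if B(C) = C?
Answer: 6905/32393 ≈ 0.21316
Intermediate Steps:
(-20174 + 27079)/(B(63 + 11) + 32319) = (-20174 + 27079)/((63 + 11) + 32319) = 6905/(74 + 32319) = 6905/32393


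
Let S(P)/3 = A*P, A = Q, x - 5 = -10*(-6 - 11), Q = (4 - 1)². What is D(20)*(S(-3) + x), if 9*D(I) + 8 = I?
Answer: 376/3 ≈ 125.33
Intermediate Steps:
D(I) = -8/9 + I/9
Q = 9 (Q = 3² = 9)
x = 175 (x = 5 - 10*(-6 - 11) = 5 - 10*(-17) = 5 + 170 = 175)
A = 9
S(P) = 27*P (S(P) = 3*(9*P) = 27*P)
D(20)*(S(-3) + x) = (-8/9 + (⅑)*20)*(27*(-3) + 175) = (-8/9 + 20/9)*(-81 + 175) = (4/3)*94 = 376/3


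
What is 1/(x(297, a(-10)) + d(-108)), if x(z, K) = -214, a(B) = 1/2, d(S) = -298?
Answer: -1/512 ≈ -0.0019531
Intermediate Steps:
a(B) = ½
1/(x(297, a(-10)) + d(-108)) = 1/(-214 - 298) = 1/(-512) = -1/512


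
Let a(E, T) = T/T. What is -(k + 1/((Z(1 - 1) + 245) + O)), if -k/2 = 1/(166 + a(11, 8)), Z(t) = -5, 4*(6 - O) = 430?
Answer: 220/46259 ≈ 0.0047558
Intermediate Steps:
O = -203/2 (O = 6 - 1/4*430 = 6 - 215/2 = -203/2 ≈ -101.50)
a(E, T) = 1
k = -2/167 (k = -2/(166 + 1) = -2/167 ≈ -0.011976)
-(k + 1/((Z(1 - 1) + 245) + O)) = -(-2/167 + 1/((-5 + 245) - 203/2)) = -(-2/167 + 1/(240 - 203/2)) = -(-2/167 + 1/(277/2)) = -(-2/167 + 2/277) = -1*(-220/46259) = 220/46259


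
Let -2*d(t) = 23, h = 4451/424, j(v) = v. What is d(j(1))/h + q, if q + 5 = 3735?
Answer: 16597354/4451 ≈ 3728.9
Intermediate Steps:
h = 4451/424 (h = 4451*(1/424) = 4451/424 ≈ 10.498)
d(t) = -23/2 (d(t) = -1/2*23 = -23/2)
q = 3730 (q = -5 + 3735 = 3730)
d(j(1))/h + q = -23/(2*4451/424) + 3730 = -23/2*424/4451 + 3730 = -4876/4451 + 3730 = 16597354/4451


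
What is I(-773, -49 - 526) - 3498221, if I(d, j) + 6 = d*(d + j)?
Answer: -2456223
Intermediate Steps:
I(d, j) = -6 + d*(d + j)
I(-773, -49 - 526) - 3498221 = (-6 + (-773)² - 773*(-49 - 526)) - 3498221 = (-6 + 597529 - 773*(-575)) - 3498221 = (-6 + 597529 + 444475) - 3498221 = 1041998 - 3498221 = -2456223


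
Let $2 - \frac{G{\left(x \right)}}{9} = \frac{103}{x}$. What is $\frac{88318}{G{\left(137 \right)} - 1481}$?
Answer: $- \frac{6049783}{100679} \approx -60.09$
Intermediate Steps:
$G{\left(x \right)} = 18 - \frac{927}{x}$ ($G{\left(x \right)} = 18 - 9 \frac{103}{x} = 18 - \frac{927}{x}$)
$\frac{88318}{G{\left(137 \right)} - 1481} = \frac{88318}{\left(18 - \frac{927}{137}\right) - 1481} = \frac{88318}{\frac{1539}{137} - 1481} = \frac{88318}{- \frac{201358}{137}} = 88318 \left(- \frac{137}{201358}\right) = - \frac{6049783}{100679}$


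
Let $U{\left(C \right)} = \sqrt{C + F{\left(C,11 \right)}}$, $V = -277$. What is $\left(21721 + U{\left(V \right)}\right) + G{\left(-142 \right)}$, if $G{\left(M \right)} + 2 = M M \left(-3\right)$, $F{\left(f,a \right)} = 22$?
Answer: $-38773 + i \sqrt{255} \approx -38773.0 + 15.969 i$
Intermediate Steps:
$G{\left(M \right)} = -2 - 3 M^{2}$ ($G{\left(M \right)} = -2 + M M \left(-3\right) = -2 + M^{2} \left(-3\right) = -2 - 3 M^{2}$)
$U{\left(C \right)} = \sqrt{22 + C}$ ($U{\left(C \right)} = \sqrt{C + 22} = \sqrt{22 + C}$)
$\left(21721 + U{\left(V \right)}\right) + G{\left(-142 \right)} = \left(21721 + \sqrt{22 - 277}\right) - \left(2 + 3 \left(-142\right)^{2}\right) = \left(21721 + \sqrt{-255}\right) - 60494 = \left(21721 + i \sqrt{255}\right) - 60494 = -38773 + i \sqrt{255}$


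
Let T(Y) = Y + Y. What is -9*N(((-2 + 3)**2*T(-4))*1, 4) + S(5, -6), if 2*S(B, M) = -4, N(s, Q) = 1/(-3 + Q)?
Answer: -11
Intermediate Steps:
T(Y) = 2*Y
S(B, M) = -2 (S(B, M) = (1/2)*(-4) = -2)
-9*N(((-2 + 3)**2*T(-4))*1, 4) + S(5, -6) = -9/(-3 + 4) - 2 = -9/1 - 2 = -9*1 - 2 = -9 - 2 = -11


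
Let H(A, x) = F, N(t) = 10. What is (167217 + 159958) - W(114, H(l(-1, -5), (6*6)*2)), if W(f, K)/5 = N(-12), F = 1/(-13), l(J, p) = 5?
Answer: 327125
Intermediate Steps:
F = -1/13 ≈ -0.076923
H(A, x) = -1/13
W(f, K) = 50 (W(f, K) = 5*10 = 50)
(167217 + 159958) - W(114, H(l(-1, -5), (6*6)*2)) = (167217 + 159958) - 50 = 327175 - 1*50 = 327175 - 50 = 327125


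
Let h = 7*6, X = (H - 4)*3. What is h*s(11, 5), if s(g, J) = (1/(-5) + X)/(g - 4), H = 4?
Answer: -6/5 ≈ -1.2000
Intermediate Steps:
X = 0 (X = (4 - 4)*3 = 0*3 = 0)
h = 42
s(g, J) = -1/(5*(-4 + g)) (s(g, J) = (1/(-5) + 0)/(g - 4) = (-⅕ + 0)/(-4 + g) = -1/(5*(-4 + g)))
h*s(11, 5) = 42*(-1/(-20 + 5*11)) = 42*(-1/(-20 + 55)) = 42*(-1/35) = -6/5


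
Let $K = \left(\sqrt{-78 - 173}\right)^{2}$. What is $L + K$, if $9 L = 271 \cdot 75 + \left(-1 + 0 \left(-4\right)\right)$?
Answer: $\frac{18065}{9} \approx 2007.2$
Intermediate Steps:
$L = \frac{20324}{9}$ ($L = \frac{271 \cdot 75 + \left(-1 + 0 \left(-4\right)\right)}{9} = \frac{20325 + \left(-1 + 0\right)}{9} = \frac{20325 - 1}{9} = \frac{1}{9} \cdot 20324 = \frac{20324}{9} \approx 2258.2$)
$K = -251$ ($K = \left(\sqrt{-251}\right)^{2} = \left(i \sqrt{251}\right)^{2} = -251$)
$L + K = \frac{20324}{9} - 251 = \frac{18065}{9}$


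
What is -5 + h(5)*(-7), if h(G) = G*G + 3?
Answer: -201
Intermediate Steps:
h(G) = 3 + G² (h(G) = G² + 3 = 3 + G²)
-5 + h(5)*(-7) = -5 + (3 + 5²)*(-7) = -5 + (3 + 25)*(-7) = -5 + 28*(-7) = -5 - 196 = -201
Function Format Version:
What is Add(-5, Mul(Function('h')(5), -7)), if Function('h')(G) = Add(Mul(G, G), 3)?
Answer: -201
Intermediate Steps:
Function('h')(G) = Add(3, Pow(G, 2)) (Function('h')(G) = Add(Pow(G, 2), 3) = Add(3, Pow(G, 2)))
Add(-5, Mul(Function('h')(5), -7)) = Add(-5, Mul(Add(3, Pow(5, 2)), -7)) = Add(-5, Mul(Add(3, 25), -7)) = Add(-5, Mul(28, -7)) = Add(-5, -196) = -201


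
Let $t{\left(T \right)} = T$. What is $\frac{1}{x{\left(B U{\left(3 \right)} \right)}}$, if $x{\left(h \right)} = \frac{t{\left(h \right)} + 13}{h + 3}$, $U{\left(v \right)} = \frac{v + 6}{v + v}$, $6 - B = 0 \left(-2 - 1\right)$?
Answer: $\frac{6}{11} \approx 0.54545$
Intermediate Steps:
$B = 6$ ($B = 6 - 0 \left(-2 - 1\right) = 6 - 0 \left(-3\right) = 6 - 0 = 6 + 0 = 6$)
$U{\left(v \right)} = \frac{6 + v}{2 v}$
$x{\left(h \right)} = \frac{13 + h}{3 + h}$ ($x{\left(h \right)} = \frac{h + 13}{h + 3} = \frac{13 + h}{3 + h}$)
$\frac{1}{x{\left(B U{\left(3 \right)} \right)}} = \frac{1}{\frac{1}{3 + 6 \frac{6 + 3}{2 \cdot 3}} \left(13 + 6 \frac{6 + 3}{2 \cdot 3}\right)} = \frac{1}{\frac{1}{3 + 6 \cdot \frac{1}{2} \cdot \frac{1}{3} \cdot 9} \left(13 + 6 \cdot \frac{1}{2} \cdot \frac{1}{3} \cdot 9\right)} = \frac{1}{\frac{1}{3 + 6 \cdot \frac{3}{2}} \left(13 + 6 \cdot \frac{3}{2}\right)} = \frac{1}{\frac{1}{3 + 9} \left(13 + 9\right)} = \frac{1}{\frac{1}{12} \cdot 22} = \frac{1}{\frac{11}{6}} = \frac{6}{11}$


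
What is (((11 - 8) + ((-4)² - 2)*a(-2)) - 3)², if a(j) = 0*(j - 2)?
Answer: 0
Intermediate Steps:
a(j) = 0 (a(j) = 0*(-2 + j) = 0)
(((11 - 8) + ((-4)² - 2)*a(-2)) - 3)² = (((11 - 8) + ((-4)² - 2)*0) - 3)² = ((3 + (16 - 2)*0) - 3)² = ((3 + 14*0) - 3)² = ((3 + 0) - 3)² = (3 - 3)² = 0² = 0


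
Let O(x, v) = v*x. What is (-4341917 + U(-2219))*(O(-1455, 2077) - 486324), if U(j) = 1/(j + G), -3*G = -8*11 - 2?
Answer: 33345044849328726/2189 ≈ 1.5233e+13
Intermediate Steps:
G = 30 (G = -(-8*11 - 2)/3 = -(-88 - 2)/3 = -⅓*(-90) = 30)
U(j) = 1/(30 + j) (U(j) = 1/(j + 30) = 1/(30 + j))
(-4341917 + U(-2219))*(O(-1455, 2077) - 486324) = (-4341917 + 1/(30 - 2219))*(2077*(-1455) - 486324) = (-4341917 + 1/(-2189))*(-3022035 - 486324) = (-4341917 - 1/2189)*(-3508359) = -9504456314/2189*(-3508359) = 33345044849328726/2189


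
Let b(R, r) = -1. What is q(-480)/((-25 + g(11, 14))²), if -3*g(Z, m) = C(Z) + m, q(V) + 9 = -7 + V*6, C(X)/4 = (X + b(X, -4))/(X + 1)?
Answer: -234576/76729 ≈ -3.0572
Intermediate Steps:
C(X) = 4*(-1 + X)/(1 + X) (C(X) = 4*((X - 1)/(X + 1)) = 4*((-1 + X)/(1 + X)) = 4*(-1 + X)/(1 + X))
q(V) = -16 + 6*V (q(V) = -9 + (-7 + V*6) = -9 + (-7 + 6*V) = -16 + 6*V)
g(Z, m) = -m/3 - 4*(-1 + Z)/(3*(1 + Z)) (g(Z, m) = -(4*(-1 + Z)/(1 + Z) + m)/3 = -(m + 4*(-1 + Z)/(1 + Z))/3 = -m/3 - 4*(-1 + Z)/(3*(1 + Z)))
q(-480)/((-25 + g(11, 14))²) = (-16 + 6*(-480))/((-25 + (4 - 4*11 - 1*14*(1 + 11))/(3*(1 + 11)))²) = (-16 - 2880)/((-25 + (⅓)*(4 - 44 - 1*14*12)/12)²) = -2896/(-25 + (⅓)*(1/12)*(4 - 44 - 168))² = -2896/(-25 + (⅓)*(1/12)*(-208))² = -2896/(-25 - 52/9)² = -2896/((-277/9)²) = -2896/76729/81 = -2896*81/76729 = -234576/76729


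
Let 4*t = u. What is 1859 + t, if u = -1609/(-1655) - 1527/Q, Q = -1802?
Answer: 22181883763/11929240 ≈ 1859.5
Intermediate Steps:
u = 5426603/2982310 (u = -1609/(-1655) - 1527/(-1802) = -1609*(-1/1655) - 1527*(-1/1802) = 1609/1655 + 1527/1802 = 5426603/2982310 ≈ 1.8196)
t = 5426603/11929240 (t = (¼)*(5426603/2982310) = 5426603/11929240 ≈ 0.45490)
1859 + t = 1859 + 5426603/11929240 = 22181883763/11929240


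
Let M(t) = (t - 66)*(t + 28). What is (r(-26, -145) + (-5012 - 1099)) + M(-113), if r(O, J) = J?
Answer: 8959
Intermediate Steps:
M(t) = (-66 + t)*(28 + t)
(r(-26, -145) + (-5012 - 1099)) + M(-113) = (-145 + (-5012 - 1099)) + (-1848 + (-113)² - 38*(-113)) = (-145 - 6111) + (-1848 + 12769 + 4294) = -6256 + 15215 = 8959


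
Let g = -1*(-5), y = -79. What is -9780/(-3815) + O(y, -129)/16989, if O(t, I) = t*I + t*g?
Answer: 5814976/1851801 ≈ 3.1402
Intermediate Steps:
g = 5
O(t, I) = 5*t + I*t (O(t, I) = t*I + t*5 = I*t + 5*t = 5*t + I*t)
-9780/(-3815) + O(y, -129)/16989 = -9780/(-3815) - 79*(5 - 129)/16989 = -9780*(-1/3815) - 79*(-124)*(1/16989) = 1956/763 + 9796*(1/16989) = 1956/763 + 9796/16989 = 5814976/1851801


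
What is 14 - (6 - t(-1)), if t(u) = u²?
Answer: 9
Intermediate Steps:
14 - (6 - t(-1)) = 14 - (6 - 1*(-1)²) = 14 - (6 - 1*1) = 14 - (6 - 1) = 14 - 1*5 = 14 - 5 = 9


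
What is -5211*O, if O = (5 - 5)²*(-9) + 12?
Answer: -62532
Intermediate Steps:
O = 12 (O = 0²*(-9) + 12 = 0*(-9) + 12 = 0 + 12 = 12)
-5211*O = -5211*12 = -62532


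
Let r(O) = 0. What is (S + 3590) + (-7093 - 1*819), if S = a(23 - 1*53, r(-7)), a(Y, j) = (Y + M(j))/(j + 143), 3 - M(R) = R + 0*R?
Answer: -618073/143 ≈ -4322.2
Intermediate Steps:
M(R) = 3 - R (M(R) = 3 - (R + 0*R) = 3 - (R + 0) = 3 - R)
a(Y, j) = (3 + Y - j)/(143 + j) (a(Y, j) = (Y + (3 - j))/(j + 143) = (3 + Y - j)/(143 + j))
S = -27/143 (S = (3 + (23 - 1*53) - 1*0)/(143 + 0) = (3 + (23 - 53) + 0)/143 = (3 - 30 + 0)/143 = (1/143)*(-27) = -27/143 ≈ -0.18881)
(S + 3590) + (-7093 - 1*819) = (-27/143 + 3590) + (-7093 - 1*819) = 513343/143 + (-7093 - 819) = 513343/143 - 7912 = -618073/143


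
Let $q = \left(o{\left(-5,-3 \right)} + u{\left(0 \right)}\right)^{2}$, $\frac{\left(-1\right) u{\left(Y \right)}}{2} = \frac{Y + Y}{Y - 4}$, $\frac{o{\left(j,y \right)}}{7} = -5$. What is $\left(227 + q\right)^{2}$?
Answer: $2108304$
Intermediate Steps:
$o{\left(j,y \right)} = -35$ ($o{\left(j,y \right)} = 7 \left(-5\right) = -35$)
$u{\left(Y \right)} = - \frac{4 Y}{-4 + Y}$ ($u{\left(Y \right)} = - 2 \frac{Y + Y}{Y - 4} = - 2 \frac{2 Y}{-4 + Y} = - \frac{4 Y}{-4 + Y}$)
$q = 1225$ ($q = \left(-35 - \frac{0}{-4 + 0}\right)^{2} = \left(-35 - \frac{0}{-4}\right)^{2} = \left(-35 - 0 \left(- \frac{1}{4}\right)\right)^{2} = \left(-35 + 0\right)^{2} = \left(-35\right)^{2} = 1225$)
$\left(227 + q\right)^{2} = \left(227 + 1225\right)^{2} = 1452^{2} = 2108304$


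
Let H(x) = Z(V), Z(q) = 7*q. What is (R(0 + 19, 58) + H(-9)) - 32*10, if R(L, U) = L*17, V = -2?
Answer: -11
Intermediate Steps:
H(x) = -14 (H(x) = 7*(-2) = -14)
R(L, U) = 17*L
(R(0 + 19, 58) + H(-9)) - 32*10 = (17*(0 + 19) - 14) - 32*10 = (17*19 - 14) - 320 = (323 - 14) - 320 = 309 - 320 = -11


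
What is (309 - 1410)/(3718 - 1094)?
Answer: -1101/2624 ≈ -0.41959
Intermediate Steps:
(309 - 1410)/(3718 - 1094) = -1101/2624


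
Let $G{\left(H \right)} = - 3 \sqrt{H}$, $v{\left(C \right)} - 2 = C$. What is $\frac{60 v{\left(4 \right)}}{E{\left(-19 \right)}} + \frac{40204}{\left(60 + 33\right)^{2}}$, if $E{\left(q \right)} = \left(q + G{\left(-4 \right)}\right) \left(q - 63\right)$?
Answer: $\frac{683980088}{140779773} - \frac{1080 i}{16277} \approx 4.8585 - 0.066351 i$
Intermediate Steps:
$v{\left(C \right)} = 2 + C$
$E{\left(q \right)} = \left(-63 + q\right) \left(q - 6 i\right)$ ($E{\left(q \right)} = \left(q - 3 \sqrt{-4}\right) \left(q - 63\right) = \left(q - 3 \cdot 2 i\right) \left(-63 + q\right) = \left(q - 6 i\right) \left(-63 + q\right) = \left(-63 + q\right) \left(q - 6 i\right)$)
$\frac{60 v{\left(4 \right)}}{E{\left(-19 \right)}} + \frac{40204}{\left(60 + 33\right)^{2}} = \frac{60 \left(2 + 4\right)}{\left(-19\right)^{2} - -1197 + 378 i - 6 i \left(-19\right)} + \frac{40204}{\left(60 + 33\right)^{2}} = \frac{60 \cdot 6}{361 + 1197 + 378 i + 114 i} + \frac{40204}{93^{2}} = \frac{360}{1558 + 492 i} + \frac{40204}{8649} = 360 \frac{1558 - 492 i}{2669428} + 40204 \cdot \frac{1}{8649} = \frac{90 \left(1558 - 492 i\right)}{667357} + \frac{40204}{8649} = \frac{40204}{8649} + \frac{90 \left(1558 - 492 i\right)}{667357}$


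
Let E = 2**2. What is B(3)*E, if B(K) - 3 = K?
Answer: 24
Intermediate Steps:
B(K) = 3 + K
E = 4
B(3)*E = (3 + 3)*4 = 6*4 = 24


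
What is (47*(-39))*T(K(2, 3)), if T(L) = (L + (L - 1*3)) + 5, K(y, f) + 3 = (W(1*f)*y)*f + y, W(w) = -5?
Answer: 109980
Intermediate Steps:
K(y, f) = -3 + y - 5*f*y (K(y, f) = -3 + ((-5*y)*f + y) = -3 + (-5*f*y + y) = -3 + (y - 5*f*y) = -3 + y - 5*f*y)
T(L) = 2 + 2*L (T(L) = (L + (L - 3)) + 5 = (L + (-3 + L)) + 5 = (-3 + 2*L) + 5 = 2 + 2*L)
(47*(-39))*T(K(2, 3)) = (47*(-39))*(2 + 2*(-3 + 2 - 5*3*2)) = -1833*(2 + 2*(-3 + 2 - 30)) = -1833*(2 + 2*(-31)) = -1833*(2 - 62) = -1833*(-60) = 109980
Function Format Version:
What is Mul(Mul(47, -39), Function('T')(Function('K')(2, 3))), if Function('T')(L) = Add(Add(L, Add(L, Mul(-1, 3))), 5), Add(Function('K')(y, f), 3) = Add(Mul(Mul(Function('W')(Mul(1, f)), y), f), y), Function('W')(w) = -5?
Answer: 109980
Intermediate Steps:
Function('K')(y, f) = Add(-3, y, Mul(-5, f, y)) (Function('K')(y, f) = Add(-3, Add(Mul(Mul(-5, y), f), y)) = Add(-3, Add(Mul(-5, f, y), y)) = Add(-3, Add(y, Mul(-5, f, y))) = Add(-3, y, Mul(-5, f, y)))
Function('T')(L) = Add(2, Mul(2, L)) (Function('T')(L) = Add(Add(L, Add(L, -3)), 5) = Add(Add(L, Add(-3, L)), 5) = Add(Add(-3, Mul(2, L)), 5) = Add(2, Mul(2, L)))
Mul(Mul(47, -39), Function('T')(Function('K')(2, 3))) = Mul(Mul(47, -39), Add(2, Mul(2, Add(-3, 2, Mul(-5, 3, 2))))) = Mul(-1833, Add(2, Mul(2, Add(-3, 2, -30)))) = Mul(-1833, Add(2, Mul(2, -31))) = Mul(-1833, Add(2, -62)) = Mul(-1833, -60) = 109980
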